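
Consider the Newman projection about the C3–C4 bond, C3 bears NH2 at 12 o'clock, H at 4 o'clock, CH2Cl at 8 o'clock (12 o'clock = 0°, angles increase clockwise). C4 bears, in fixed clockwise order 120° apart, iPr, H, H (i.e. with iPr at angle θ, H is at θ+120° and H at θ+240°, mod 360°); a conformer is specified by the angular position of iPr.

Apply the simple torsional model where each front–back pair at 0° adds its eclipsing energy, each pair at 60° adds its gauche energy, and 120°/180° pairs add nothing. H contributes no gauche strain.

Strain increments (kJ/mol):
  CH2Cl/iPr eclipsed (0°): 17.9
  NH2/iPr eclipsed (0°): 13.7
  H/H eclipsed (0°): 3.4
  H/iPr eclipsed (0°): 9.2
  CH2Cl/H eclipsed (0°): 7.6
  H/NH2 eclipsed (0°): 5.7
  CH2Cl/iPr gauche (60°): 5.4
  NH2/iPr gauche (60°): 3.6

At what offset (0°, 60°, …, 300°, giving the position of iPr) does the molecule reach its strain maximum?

240°

iPr at 0° (eclipsed): NH2–iPr eclipsed, H–H eclipsed, CH2Cl–H eclipsed; 13.7 + 3.4 + 7.6 = 24.7 kJ/mol.
iPr at 60° (staggered): NH2–iPr gauche; 3.6 = 3.6 kJ/mol.
iPr at 120° (eclipsed): NH2–H eclipsed, H–iPr eclipsed, CH2Cl–H eclipsed; 5.7 + 9.2 + 7.6 = 22.5 kJ/mol.
iPr at 180° (staggered): CH2Cl–iPr gauche; 5.4 = 5.4 kJ/mol.
iPr at 240° (eclipsed): NH2–H eclipsed, H–H eclipsed, CH2Cl–iPr eclipsed; 5.7 + 3.4 + 17.9 = 27.0 kJ/mol.
iPr at 300° (staggered): NH2–iPr gauche, CH2Cl–iPr gauche; 3.6 + 5.4 = 9.0 kJ/mol.
The maximum (27.0 kJ/mol) occurs with iPr at 240°.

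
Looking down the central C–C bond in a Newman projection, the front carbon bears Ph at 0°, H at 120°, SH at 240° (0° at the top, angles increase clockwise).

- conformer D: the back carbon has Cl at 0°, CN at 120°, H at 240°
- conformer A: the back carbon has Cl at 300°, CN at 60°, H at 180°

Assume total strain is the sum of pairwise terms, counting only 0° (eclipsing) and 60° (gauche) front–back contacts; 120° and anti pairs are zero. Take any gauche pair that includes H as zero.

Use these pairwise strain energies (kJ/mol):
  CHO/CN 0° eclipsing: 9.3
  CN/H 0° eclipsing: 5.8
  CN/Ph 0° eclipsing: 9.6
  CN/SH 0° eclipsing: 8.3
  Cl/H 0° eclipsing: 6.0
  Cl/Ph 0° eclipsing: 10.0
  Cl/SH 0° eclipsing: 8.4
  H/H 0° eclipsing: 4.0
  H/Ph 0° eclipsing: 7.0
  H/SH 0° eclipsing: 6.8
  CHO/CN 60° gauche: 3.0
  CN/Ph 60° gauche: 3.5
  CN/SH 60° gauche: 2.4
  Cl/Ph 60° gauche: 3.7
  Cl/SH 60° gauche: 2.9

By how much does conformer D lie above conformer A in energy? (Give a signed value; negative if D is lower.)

+12.5 kJ/mol

D is eclipsed. Ph at 0° is eclipsed with Cl at 0° (10.0); H at 120° is eclipsed with CN at 120° (5.8); SH at 240° is eclipsed with H at 240° (6.8). Total 22.6 kJ/mol.
A is staggered. Ph at 0° is gauche with Cl at 300° (3.7); Ph at 0° is gauche with CN at 60° (3.5); SH at 240° is gauche with Cl at 300° (2.9). Total 10.1 kJ/mol.
E(D) − E(A) = 22.6 − 10.1 = +12.5 kJ/mol.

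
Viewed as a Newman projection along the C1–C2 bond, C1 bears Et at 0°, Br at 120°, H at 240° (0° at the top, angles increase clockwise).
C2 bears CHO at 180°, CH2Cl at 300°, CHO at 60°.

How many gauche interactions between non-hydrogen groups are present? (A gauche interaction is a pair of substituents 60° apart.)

4

Non-H gauche pairs: Et(0°)/CH2Cl(300°); Et(0°)/CHO(60°); Br(120°)/CHO(180°); Br(120°)/CHO(60°) — 4 interactions.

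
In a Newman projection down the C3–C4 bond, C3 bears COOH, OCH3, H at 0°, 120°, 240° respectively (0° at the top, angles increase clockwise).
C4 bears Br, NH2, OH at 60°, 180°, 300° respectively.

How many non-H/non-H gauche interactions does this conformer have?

Non-H gauche pairs: COOH(0°)/Br(60°); COOH(0°)/OH(300°); OCH3(120°)/Br(60°); OCH3(120°)/NH2(180°) — 4 interactions.

4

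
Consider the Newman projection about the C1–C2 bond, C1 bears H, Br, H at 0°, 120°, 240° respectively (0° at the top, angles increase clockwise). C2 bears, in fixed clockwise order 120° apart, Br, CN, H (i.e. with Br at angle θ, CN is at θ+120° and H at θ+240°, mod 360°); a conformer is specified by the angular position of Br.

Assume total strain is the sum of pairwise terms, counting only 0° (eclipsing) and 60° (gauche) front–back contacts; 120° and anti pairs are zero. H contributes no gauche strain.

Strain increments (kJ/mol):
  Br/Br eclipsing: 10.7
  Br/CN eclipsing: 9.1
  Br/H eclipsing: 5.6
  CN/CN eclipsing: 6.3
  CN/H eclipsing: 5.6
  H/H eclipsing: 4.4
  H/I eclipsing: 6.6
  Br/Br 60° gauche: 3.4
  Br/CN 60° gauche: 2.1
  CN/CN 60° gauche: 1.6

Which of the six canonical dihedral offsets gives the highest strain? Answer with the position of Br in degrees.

120°

Br at 0° (eclipsed): H–Br eclipsed, Br–CN eclipsed, H–H eclipsed; 5.6 + 9.1 + 4.4 = 19.1 kJ/mol.
Br at 60° (staggered): Br–Br gauche, Br–CN gauche; 3.4 + 2.1 = 5.5 kJ/mol.
Br at 120° (eclipsed): H–H eclipsed, Br–Br eclipsed, H–CN eclipsed; 4.4 + 10.7 + 5.6 = 20.7 kJ/mol.
Br at 180° (staggered): Br–Br gauche; 3.4 = 3.4 kJ/mol.
Br at 240° (eclipsed): H–CN eclipsed, Br–H eclipsed, H–Br eclipsed; 5.6 + 5.6 + 5.6 = 16.8 kJ/mol.
Br at 300° (staggered): Br–CN gauche; 2.1 = 2.1 kJ/mol.
The maximum (20.7 kJ/mol) occurs with Br at 120°.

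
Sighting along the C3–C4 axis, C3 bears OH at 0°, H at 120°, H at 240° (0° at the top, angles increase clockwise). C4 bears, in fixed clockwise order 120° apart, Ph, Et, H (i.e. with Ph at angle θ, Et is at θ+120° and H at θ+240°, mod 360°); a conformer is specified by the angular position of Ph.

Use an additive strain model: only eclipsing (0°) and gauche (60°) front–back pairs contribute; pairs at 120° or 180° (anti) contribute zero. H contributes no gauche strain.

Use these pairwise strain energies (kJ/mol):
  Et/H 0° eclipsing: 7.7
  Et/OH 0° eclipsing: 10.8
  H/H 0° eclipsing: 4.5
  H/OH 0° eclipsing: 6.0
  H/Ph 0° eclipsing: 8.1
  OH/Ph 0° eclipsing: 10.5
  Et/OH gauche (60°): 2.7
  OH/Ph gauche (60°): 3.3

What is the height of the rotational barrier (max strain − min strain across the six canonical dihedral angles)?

Ph at 0° (eclipsed): OH(0°)/Ph(0°) eclipsed 10.5; H(120°)/Et(120°) eclipsed 7.7; H(240°)/H(240°) eclipsed 4.5 → 22.7 kJ/mol.
Ph at 60° (staggered): OH(0°)/Ph(60°) gauche 3.3 → 3.3 kJ/mol.
Ph at 120° (eclipsed): OH(0°)/H(0°) eclipsed 6.0; H(120°)/Ph(120°) eclipsed 8.1; H(240°)/Et(240°) eclipsed 7.7 → 21.8 kJ/mol.
Ph at 180° (staggered): OH(0°)/Et(300°) gauche 2.7 → 2.7 kJ/mol.
Ph at 240° (eclipsed): OH(0°)/Et(0°) eclipsed 10.8; H(120°)/H(120°) eclipsed 4.5; H(240°)/Ph(240°) eclipsed 8.1 → 23.4 kJ/mol.
Ph at 300° (staggered): OH(0°)/Ph(300°) gauche 3.3; OH(0°)/Et(60°) gauche 2.7 → 6.0 kJ/mol.
Max at 240° (23.4 kJ/mol), min at 180° (2.7 kJ/mol); barrier = 20.7 kJ/mol.

20.7 kJ/mol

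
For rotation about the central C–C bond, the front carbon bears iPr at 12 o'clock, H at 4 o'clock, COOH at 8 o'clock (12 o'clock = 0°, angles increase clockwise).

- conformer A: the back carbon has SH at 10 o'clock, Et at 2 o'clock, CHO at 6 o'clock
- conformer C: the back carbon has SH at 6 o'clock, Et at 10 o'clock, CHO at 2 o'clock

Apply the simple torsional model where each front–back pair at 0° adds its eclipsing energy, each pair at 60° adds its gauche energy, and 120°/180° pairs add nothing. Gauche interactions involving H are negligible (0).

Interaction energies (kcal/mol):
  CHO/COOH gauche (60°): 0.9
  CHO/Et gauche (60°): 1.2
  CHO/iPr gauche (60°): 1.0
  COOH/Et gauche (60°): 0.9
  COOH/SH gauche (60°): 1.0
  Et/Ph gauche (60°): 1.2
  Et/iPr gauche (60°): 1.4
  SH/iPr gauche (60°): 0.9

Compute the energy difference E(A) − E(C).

-0.1 kcal/mol

A (staggered): iPr(0°)/SH(300°) gauche 0.9; iPr(0°)/Et(60°) gauche 1.4; COOH(240°)/SH(300°) gauche 1.0; COOH(240°)/CHO(180°) gauche 0.9 → 4.2 kcal/mol.
C (staggered): iPr(0°)/Et(300°) gauche 1.4; iPr(0°)/CHO(60°) gauche 1.0; COOH(240°)/SH(180°) gauche 1.0; COOH(240°)/Et(300°) gauche 0.9 → 4.3 kcal/mol.
E(A) − E(C) = 4.2 − 4.3 = -0.1 kcal/mol.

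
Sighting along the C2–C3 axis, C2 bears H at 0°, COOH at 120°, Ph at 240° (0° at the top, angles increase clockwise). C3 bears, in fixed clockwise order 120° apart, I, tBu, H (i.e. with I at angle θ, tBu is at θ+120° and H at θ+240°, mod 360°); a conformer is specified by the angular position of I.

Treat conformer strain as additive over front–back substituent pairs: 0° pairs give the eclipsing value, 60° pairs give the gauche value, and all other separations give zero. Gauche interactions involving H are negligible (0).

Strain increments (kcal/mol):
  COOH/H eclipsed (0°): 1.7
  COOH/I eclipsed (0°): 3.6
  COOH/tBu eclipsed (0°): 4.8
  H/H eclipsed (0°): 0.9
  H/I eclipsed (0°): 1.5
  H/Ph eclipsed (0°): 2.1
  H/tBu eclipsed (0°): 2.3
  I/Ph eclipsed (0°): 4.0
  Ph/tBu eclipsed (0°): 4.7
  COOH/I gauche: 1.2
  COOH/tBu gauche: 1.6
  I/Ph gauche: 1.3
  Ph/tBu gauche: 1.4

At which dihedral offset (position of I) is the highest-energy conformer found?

I at 0° (eclipsed): H–I eclipsed, COOH–tBu eclipsed, Ph–H eclipsed; 1.5 + 4.8 + 2.1 = 8.4 kcal/mol.
I at 60° (staggered): COOH–I gauche, COOH–tBu gauche, Ph–tBu gauche; 1.2 + 1.6 + 1.4 = 4.2 kcal/mol.
I at 120° (eclipsed): H–H eclipsed, COOH–I eclipsed, Ph–tBu eclipsed; 0.9 + 3.6 + 4.7 = 9.2 kcal/mol.
I at 180° (staggered): COOH–I gauche, Ph–I gauche, Ph–tBu gauche; 1.2 + 1.3 + 1.4 = 3.9 kcal/mol.
I at 240° (eclipsed): H–tBu eclipsed, COOH–H eclipsed, Ph–I eclipsed; 2.3 + 1.7 + 4.0 = 8.0 kcal/mol.
I at 300° (staggered): COOH–tBu gauche, Ph–I gauche; 1.6 + 1.3 = 2.9 kcal/mol.
The maximum (9.2 kcal/mol) occurs with I at 120°.

120°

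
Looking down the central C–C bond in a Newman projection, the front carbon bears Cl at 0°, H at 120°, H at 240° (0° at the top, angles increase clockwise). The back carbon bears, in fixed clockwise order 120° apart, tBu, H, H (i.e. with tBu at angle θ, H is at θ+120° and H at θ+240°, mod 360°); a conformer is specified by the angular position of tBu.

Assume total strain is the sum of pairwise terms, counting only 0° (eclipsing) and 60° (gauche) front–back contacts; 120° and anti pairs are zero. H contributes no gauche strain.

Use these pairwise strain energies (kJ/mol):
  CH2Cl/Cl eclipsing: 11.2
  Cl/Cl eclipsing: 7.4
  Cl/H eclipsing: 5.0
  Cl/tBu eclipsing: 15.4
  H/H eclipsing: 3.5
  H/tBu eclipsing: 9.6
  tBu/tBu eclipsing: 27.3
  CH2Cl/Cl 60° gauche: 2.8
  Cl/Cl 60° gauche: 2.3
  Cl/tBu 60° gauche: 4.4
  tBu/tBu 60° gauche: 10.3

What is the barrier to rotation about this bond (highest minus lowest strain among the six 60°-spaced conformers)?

22.4 kJ/mol

tBu at 0° (eclipsed): Cl(0°)/tBu(0°) eclipsed 15.4; H(120°)/H(120°) eclipsed 3.5; H(240°)/H(240°) eclipsed 3.5 → 22.4 kJ/mol.
tBu at 60° (staggered): Cl(0°)/tBu(60°) gauche 4.4 → 4.4 kJ/mol.
tBu at 120° (eclipsed): Cl(0°)/H(0°) eclipsed 5.0; H(120°)/tBu(120°) eclipsed 9.6; H(240°)/H(240°) eclipsed 3.5 → 18.1 kJ/mol.
tBu at 180° (staggered): no non-H gauche contacts → 0.0 kJ/mol.
tBu at 240° (eclipsed): Cl(0°)/H(0°) eclipsed 5.0; H(120°)/H(120°) eclipsed 3.5; H(240°)/tBu(240°) eclipsed 9.6 → 18.1 kJ/mol.
tBu at 300° (staggered): Cl(0°)/tBu(300°) gauche 4.4 → 4.4 kJ/mol.
Max at 0° (22.4 kJ/mol), min at 180° (0.0 kJ/mol); barrier = 22.4 kJ/mol.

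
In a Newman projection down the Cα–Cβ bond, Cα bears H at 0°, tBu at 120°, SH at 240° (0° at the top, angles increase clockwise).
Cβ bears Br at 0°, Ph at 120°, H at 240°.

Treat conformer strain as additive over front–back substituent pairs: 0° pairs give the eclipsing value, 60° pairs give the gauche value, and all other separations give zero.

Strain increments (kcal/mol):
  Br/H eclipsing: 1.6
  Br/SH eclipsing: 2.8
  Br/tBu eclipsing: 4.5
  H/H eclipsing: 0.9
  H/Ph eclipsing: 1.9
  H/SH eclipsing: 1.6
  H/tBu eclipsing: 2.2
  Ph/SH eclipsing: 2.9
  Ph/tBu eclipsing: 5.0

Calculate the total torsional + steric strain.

8.2 kcal/mol

This conformer is eclipsed. H at 0° is eclipsed with Br at 0° (1.6); tBu at 120° is eclipsed with Ph at 120° (5.0); SH at 240° is eclipsed with H at 240° (1.6). Total 8.2 kcal/mol.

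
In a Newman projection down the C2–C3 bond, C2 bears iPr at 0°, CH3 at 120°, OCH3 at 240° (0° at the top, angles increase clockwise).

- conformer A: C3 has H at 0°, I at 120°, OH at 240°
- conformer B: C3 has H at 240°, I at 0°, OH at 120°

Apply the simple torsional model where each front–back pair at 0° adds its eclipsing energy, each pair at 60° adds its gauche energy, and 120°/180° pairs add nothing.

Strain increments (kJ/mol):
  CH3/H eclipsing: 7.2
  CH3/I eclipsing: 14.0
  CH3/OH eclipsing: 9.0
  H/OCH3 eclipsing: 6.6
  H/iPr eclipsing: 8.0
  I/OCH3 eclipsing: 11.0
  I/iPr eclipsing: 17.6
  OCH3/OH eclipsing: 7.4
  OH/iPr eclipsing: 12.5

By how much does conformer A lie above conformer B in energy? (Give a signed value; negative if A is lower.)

A is eclipsed. iPr at 0° is eclipsed with H at 0° (8.0); CH3 at 120° is eclipsed with I at 120° (14.0); OCH3 at 240° is eclipsed with OH at 240° (7.4). Total 29.4 kJ/mol.
B is eclipsed. iPr at 0° is eclipsed with I at 0° (17.6); CH3 at 120° is eclipsed with OH at 120° (9.0); OCH3 at 240° is eclipsed with H at 240° (6.6). Total 33.2 kJ/mol.
E(A) − E(B) = 29.4 − 33.2 = -3.8 kJ/mol.

-3.8 kJ/mol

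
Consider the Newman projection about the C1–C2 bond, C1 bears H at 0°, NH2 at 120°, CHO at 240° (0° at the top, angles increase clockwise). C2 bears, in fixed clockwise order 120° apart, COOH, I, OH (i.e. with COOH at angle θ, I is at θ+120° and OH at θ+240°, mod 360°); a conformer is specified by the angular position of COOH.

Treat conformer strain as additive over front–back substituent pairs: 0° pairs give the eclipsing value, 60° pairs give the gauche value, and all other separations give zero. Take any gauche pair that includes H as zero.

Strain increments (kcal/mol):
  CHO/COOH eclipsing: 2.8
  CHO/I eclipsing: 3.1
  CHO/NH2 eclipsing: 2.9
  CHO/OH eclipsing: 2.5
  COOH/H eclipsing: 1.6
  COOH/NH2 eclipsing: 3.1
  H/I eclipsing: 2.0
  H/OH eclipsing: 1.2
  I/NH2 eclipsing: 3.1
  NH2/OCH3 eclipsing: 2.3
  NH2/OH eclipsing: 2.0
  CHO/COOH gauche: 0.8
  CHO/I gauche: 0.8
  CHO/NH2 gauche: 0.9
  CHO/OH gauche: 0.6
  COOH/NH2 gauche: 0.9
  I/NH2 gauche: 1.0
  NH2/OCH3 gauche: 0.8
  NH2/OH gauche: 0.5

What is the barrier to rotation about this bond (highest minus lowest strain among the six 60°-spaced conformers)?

4.5 kcal/mol

COOH at 0° (eclipsed): H(0°)/COOH(0°) eclipsed 1.6; NH2(120°)/I(120°) eclipsed 3.1; CHO(240°)/OH(240°) eclipsed 2.5 → 7.2 kcal/mol.
COOH at 60° (staggered): NH2(120°)/COOH(60°) gauche 0.9; NH2(120°)/I(180°) gauche 1.0; CHO(240°)/I(180°) gauche 0.8; CHO(240°)/OH(300°) gauche 0.6 → 3.3 kcal/mol.
COOH at 120° (eclipsed): H(0°)/OH(0°) eclipsed 1.2; NH2(120°)/COOH(120°) eclipsed 3.1; CHO(240°)/I(240°) eclipsed 3.1 → 7.4 kcal/mol.
COOH at 180° (staggered): NH2(120°)/COOH(180°) gauche 0.9; NH2(120°)/OH(60°) gauche 0.5; CHO(240°)/COOH(180°) gauche 0.8; CHO(240°)/I(300°) gauche 0.8 → 3.0 kcal/mol.
COOH at 240° (eclipsed): H(0°)/I(0°) eclipsed 2.0; NH2(120°)/OH(120°) eclipsed 2.0; CHO(240°)/COOH(240°) eclipsed 2.8 → 6.8 kcal/mol.
COOH at 300° (staggered): NH2(120°)/I(60°) gauche 1.0; NH2(120°)/OH(180°) gauche 0.5; CHO(240°)/COOH(300°) gauche 0.8; CHO(240°)/OH(180°) gauche 0.6 → 2.9 kcal/mol.
Max at 120° (7.4 kcal/mol), min at 300° (2.9 kcal/mol); barrier = 4.5 kcal/mol.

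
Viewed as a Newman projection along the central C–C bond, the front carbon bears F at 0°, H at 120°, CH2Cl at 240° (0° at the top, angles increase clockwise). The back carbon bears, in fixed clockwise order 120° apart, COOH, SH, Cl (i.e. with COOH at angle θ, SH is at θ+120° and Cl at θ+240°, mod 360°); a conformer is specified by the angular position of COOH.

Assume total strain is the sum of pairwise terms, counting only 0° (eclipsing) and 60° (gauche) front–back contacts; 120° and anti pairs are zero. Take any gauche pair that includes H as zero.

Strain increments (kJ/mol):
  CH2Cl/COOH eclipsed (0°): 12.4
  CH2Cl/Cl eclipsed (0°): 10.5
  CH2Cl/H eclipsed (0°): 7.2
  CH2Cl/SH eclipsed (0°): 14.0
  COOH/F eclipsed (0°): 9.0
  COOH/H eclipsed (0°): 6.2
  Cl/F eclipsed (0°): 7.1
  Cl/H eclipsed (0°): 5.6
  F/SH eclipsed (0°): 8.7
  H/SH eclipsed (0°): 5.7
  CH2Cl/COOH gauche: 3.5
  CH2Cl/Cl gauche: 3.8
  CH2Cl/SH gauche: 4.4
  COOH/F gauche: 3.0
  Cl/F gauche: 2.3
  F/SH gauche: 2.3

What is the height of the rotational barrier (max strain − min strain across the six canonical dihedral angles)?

COOH at 0° (eclipsed): F(0°)/COOH(0°) eclipsed 9.0; H(120°)/SH(120°) eclipsed 5.7; CH2Cl(240°)/Cl(240°) eclipsed 10.5 → 25.2 kJ/mol.
COOH at 60° (staggered): F(0°)/COOH(60°) gauche 3.0; F(0°)/Cl(300°) gauche 2.3; CH2Cl(240°)/SH(180°) gauche 4.4; CH2Cl(240°)/Cl(300°) gauche 3.8 → 13.5 kJ/mol.
COOH at 120° (eclipsed): F(0°)/Cl(0°) eclipsed 7.1; H(120°)/COOH(120°) eclipsed 6.2; CH2Cl(240°)/SH(240°) eclipsed 14.0 → 27.3 kJ/mol.
COOH at 180° (staggered): F(0°)/SH(300°) gauche 2.3; F(0°)/Cl(60°) gauche 2.3; CH2Cl(240°)/COOH(180°) gauche 3.5; CH2Cl(240°)/SH(300°) gauche 4.4 → 12.5 kJ/mol.
COOH at 240° (eclipsed): F(0°)/SH(0°) eclipsed 8.7; H(120°)/Cl(120°) eclipsed 5.6; CH2Cl(240°)/COOH(240°) eclipsed 12.4 → 26.7 kJ/mol.
COOH at 300° (staggered): F(0°)/COOH(300°) gauche 3.0; F(0°)/SH(60°) gauche 2.3; CH2Cl(240°)/COOH(300°) gauche 3.5; CH2Cl(240°)/Cl(180°) gauche 3.8 → 12.6 kJ/mol.
Max at 120° (27.3 kJ/mol), min at 180° (12.5 kJ/mol); barrier = 14.8 kJ/mol.

14.8 kJ/mol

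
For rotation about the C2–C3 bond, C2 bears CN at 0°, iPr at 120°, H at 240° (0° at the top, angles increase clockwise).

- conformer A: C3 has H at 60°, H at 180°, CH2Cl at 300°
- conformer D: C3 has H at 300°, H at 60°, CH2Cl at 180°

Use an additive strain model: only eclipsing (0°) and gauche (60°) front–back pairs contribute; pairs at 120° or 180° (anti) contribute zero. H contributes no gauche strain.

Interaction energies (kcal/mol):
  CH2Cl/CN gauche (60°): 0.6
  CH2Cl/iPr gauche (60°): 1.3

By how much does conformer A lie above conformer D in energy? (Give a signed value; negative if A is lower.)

A is staggered. CN at 0° is gauche with CH2Cl at 300° (0.6). Total 0.6 kcal/mol.
D is staggered. iPr at 120° is gauche with CH2Cl at 180° (1.3). Total 1.3 kcal/mol.
E(A) − E(D) = 0.6 − 1.3 = -0.7 kcal/mol.

-0.7 kcal/mol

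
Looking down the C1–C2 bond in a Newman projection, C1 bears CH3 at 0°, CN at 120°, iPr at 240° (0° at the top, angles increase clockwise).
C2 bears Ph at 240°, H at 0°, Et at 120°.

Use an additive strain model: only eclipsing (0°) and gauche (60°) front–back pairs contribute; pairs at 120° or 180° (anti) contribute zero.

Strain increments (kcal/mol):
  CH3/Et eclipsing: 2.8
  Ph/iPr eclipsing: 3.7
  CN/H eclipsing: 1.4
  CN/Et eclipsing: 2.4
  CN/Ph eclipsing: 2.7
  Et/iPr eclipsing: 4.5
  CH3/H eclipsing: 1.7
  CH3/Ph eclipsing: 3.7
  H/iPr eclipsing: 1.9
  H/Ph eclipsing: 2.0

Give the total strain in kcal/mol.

This conformer (eclipsed): CH3(0°)/H(0°) eclipsed 1.7; CN(120°)/Et(120°) eclipsed 2.4; iPr(240°)/Ph(240°) eclipsed 3.7 → 7.8 kcal/mol.

7.8 kcal/mol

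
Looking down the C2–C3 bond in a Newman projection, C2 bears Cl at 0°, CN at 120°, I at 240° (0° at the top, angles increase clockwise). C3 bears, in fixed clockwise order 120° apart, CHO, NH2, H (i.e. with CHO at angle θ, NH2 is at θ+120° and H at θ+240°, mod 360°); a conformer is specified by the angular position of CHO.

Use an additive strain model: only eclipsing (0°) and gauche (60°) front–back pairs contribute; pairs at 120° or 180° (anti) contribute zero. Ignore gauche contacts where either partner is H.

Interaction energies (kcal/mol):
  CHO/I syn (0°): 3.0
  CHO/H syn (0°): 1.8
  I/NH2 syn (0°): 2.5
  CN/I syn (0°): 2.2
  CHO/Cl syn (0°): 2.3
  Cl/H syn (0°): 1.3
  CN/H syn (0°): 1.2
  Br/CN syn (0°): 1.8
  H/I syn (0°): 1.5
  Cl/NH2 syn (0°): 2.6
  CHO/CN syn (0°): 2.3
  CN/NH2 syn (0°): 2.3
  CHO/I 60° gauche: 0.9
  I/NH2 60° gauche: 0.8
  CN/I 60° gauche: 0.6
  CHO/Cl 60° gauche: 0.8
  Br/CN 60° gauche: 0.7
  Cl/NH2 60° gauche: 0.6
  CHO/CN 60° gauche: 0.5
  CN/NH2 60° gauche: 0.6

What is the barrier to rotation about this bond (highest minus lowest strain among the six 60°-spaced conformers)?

4.1 kcal/mol

CHO at 0° (eclipsed): Cl(0°)/CHO(0°) eclipsed 2.3; CN(120°)/NH2(120°) eclipsed 2.3; I(240°)/H(240°) eclipsed 1.5 → 6.1 kcal/mol.
CHO at 60° (staggered): Cl(0°)/CHO(60°) gauche 0.8; CN(120°)/CHO(60°) gauche 0.5; CN(120°)/NH2(180°) gauche 0.6; I(240°)/NH2(180°) gauche 0.8 → 2.7 kcal/mol.
CHO at 120° (eclipsed): Cl(0°)/H(0°) eclipsed 1.3; CN(120°)/CHO(120°) eclipsed 2.3; I(240°)/NH2(240°) eclipsed 2.5 → 6.1 kcal/mol.
CHO at 180° (staggered): Cl(0°)/NH2(300°) gauche 0.6; CN(120°)/CHO(180°) gauche 0.5; I(240°)/CHO(180°) gauche 0.9; I(240°)/NH2(300°) gauche 0.8 → 2.8 kcal/mol.
CHO at 240° (eclipsed): Cl(0°)/NH2(0°) eclipsed 2.6; CN(120°)/H(120°) eclipsed 1.2; I(240°)/CHO(240°) eclipsed 3.0 → 6.8 kcal/mol.
CHO at 300° (staggered): Cl(0°)/CHO(300°) gauche 0.8; Cl(0°)/NH2(60°) gauche 0.6; CN(120°)/NH2(60°) gauche 0.6; I(240°)/CHO(300°) gauche 0.9 → 2.9 kcal/mol.
Max at 240° (6.8 kcal/mol), min at 60° (2.7 kcal/mol); barrier = 4.1 kcal/mol.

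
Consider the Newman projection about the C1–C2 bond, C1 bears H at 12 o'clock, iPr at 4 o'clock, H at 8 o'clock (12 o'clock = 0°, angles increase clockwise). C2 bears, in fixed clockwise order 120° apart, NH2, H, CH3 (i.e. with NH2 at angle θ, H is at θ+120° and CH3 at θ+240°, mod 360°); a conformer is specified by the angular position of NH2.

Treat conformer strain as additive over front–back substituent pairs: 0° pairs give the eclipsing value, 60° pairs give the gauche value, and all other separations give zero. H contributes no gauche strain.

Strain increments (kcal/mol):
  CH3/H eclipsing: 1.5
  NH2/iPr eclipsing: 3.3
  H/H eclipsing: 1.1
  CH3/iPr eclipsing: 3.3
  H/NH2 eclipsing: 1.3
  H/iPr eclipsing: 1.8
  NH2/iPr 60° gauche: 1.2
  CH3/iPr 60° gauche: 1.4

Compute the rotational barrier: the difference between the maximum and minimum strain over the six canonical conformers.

NH2 at 0° (eclipsed): H(0°)/NH2(0°) eclipsed 1.3; iPr(120°)/H(120°) eclipsed 1.8; H(240°)/CH3(240°) eclipsed 1.5 → 4.6 kcal/mol.
NH2 at 60° (staggered): iPr(120°)/NH2(60°) gauche 1.2 → 1.2 kcal/mol.
NH2 at 120° (eclipsed): H(0°)/CH3(0°) eclipsed 1.5; iPr(120°)/NH2(120°) eclipsed 3.3; H(240°)/H(240°) eclipsed 1.1 → 5.9 kcal/mol.
NH2 at 180° (staggered): iPr(120°)/NH2(180°) gauche 1.2; iPr(120°)/CH3(60°) gauche 1.4 → 2.6 kcal/mol.
NH2 at 240° (eclipsed): H(0°)/H(0°) eclipsed 1.1; iPr(120°)/CH3(120°) eclipsed 3.3; H(240°)/NH2(240°) eclipsed 1.3 → 5.7 kcal/mol.
NH2 at 300° (staggered): iPr(120°)/CH3(180°) gauche 1.4 → 1.4 kcal/mol.
Max at 120° (5.9 kcal/mol), min at 60° (1.2 kcal/mol); barrier = 4.7 kcal/mol.

4.7 kcal/mol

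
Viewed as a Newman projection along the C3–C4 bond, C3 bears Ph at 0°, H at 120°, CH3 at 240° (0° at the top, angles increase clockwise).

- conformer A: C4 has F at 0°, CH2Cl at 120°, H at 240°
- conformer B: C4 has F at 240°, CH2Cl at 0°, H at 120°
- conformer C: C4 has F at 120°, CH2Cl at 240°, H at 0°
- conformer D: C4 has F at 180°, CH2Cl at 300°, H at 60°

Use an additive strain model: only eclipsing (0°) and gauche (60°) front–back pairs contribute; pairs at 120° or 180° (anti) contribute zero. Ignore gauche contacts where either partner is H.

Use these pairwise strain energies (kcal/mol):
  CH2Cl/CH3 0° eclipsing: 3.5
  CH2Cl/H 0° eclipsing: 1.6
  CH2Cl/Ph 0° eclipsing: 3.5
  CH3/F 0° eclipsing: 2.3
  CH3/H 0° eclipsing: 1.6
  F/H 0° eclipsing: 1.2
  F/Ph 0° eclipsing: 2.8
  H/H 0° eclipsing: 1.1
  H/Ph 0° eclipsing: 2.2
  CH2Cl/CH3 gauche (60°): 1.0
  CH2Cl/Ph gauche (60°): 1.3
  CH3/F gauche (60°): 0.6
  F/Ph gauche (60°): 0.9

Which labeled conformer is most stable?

A (eclipsed): Ph–F eclipsed, H–CH2Cl eclipsed, CH3–H eclipsed; 2.8 + 1.6 + 1.6 = 6.0 kcal/mol.
B (eclipsed): Ph–CH2Cl eclipsed, H–H eclipsed, CH3–F eclipsed; 3.5 + 1.1 + 2.3 = 6.9 kcal/mol.
C (eclipsed): Ph–H eclipsed, H–F eclipsed, CH3–CH2Cl eclipsed; 2.2 + 1.2 + 3.5 = 6.9 kcal/mol.
D (staggered): Ph–CH2Cl gauche, CH3–F gauche, CH3–CH2Cl gauche; 1.3 + 0.6 + 1.0 = 2.9 kcal/mol.
D has the lowest total (2.9 kcal/mol).

D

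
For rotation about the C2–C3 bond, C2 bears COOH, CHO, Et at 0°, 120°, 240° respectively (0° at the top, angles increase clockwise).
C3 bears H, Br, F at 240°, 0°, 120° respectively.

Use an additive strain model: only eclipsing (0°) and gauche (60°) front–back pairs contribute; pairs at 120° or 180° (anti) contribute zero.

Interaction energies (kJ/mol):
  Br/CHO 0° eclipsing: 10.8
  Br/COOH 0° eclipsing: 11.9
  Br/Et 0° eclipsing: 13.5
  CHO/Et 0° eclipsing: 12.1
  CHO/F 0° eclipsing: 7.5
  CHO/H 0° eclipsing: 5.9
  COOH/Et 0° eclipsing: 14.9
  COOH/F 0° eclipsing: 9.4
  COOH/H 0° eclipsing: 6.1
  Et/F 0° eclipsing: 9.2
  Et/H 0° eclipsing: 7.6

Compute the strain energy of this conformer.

This conformer (eclipsed): COOH(0°)/Br(0°) eclipsed 11.9; CHO(120°)/F(120°) eclipsed 7.5; Et(240°)/H(240°) eclipsed 7.6 → 27.0 kJ/mol.

27.0 kJ/mol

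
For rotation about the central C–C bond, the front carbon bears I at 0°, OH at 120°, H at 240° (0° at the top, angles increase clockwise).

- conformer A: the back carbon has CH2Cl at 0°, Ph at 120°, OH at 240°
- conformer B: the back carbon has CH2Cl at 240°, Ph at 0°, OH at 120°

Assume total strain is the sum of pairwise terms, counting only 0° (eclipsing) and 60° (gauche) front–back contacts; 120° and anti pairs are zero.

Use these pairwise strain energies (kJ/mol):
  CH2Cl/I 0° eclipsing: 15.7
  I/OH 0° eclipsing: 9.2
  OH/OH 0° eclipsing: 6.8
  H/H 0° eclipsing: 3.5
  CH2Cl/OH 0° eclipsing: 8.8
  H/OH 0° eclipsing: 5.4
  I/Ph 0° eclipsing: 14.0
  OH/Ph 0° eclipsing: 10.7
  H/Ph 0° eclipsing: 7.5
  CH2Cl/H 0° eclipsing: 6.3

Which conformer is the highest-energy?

A (eclipsed): I–CH2Cl eclipsed, OH–Ph eclipsed, H–OH eclipsed; 15.7 + 10.7 + 5.4 = 31.8 kJ/mol.
B (eclipsed): I–Ph eclipsed, OH–OH eclipsed, H–CH2Cl eclipsed; 14.0 + 6.8 + 6.3 = 27.1 kJ/mol.
A has the highest total (31.8 kJ/mol).

A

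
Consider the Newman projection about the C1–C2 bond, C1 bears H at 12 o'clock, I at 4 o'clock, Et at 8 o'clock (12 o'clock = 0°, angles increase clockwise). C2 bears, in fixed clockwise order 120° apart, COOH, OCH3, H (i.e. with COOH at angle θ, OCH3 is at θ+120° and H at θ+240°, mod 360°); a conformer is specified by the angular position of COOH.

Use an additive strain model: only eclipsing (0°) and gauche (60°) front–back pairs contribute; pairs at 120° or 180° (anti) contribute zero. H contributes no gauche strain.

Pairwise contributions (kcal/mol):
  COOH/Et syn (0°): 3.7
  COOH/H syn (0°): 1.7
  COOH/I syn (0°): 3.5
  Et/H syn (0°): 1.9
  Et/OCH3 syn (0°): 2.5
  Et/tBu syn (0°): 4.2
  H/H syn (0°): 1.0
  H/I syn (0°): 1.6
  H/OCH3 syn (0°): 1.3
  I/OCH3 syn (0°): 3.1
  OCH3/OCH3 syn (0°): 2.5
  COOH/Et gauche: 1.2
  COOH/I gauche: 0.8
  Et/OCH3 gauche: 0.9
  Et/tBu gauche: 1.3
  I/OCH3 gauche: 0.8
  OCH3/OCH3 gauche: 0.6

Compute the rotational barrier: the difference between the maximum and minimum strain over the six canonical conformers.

5.0 kcal/mol

COOH at 0° (eclipsed): H(0°)/COOH(0°) eclipsed 1.7; I(120°)/OCH3(120°) eclipsed 3.1; Et(240°)/H(240°) eclipsed 1.9 → 6.7 kcal/mol.
COOH at 60° (staggered): I(120°)/COOH(60°) gauche 0.8; I(120°)/OCH3(180°) gauche 0.8; Et(240°)/OCH3(180°) gauche 0.9 → 2.5 kcal/mol.
COOH at 120° (eclipsed): H(0°)/H(0°) eclipsed 1.0; I(120°)/COOH(120°) eclipsed 3.5; Et(240°)/OCH3(240°) eclipsed 2.5 → 7.0 kcal/mol.
COOH at 180° (staggered): I(120°)/COOH(180°) gauche 0.8; Et(240°)/COOH(180°) gauche 1.2; Et(240°)/OCH3(300°) gauche 0.9 → 2.9 kcal/mol.
COOH at 240° (eclipsed): H(0°)/OCH3(0°) eclipsed 1.3; I(120°)/H(120°) eclipsed 1.6; Et(240°)/COOH(240°) eclipsed 3.7 → 6.6 kcal/mol.
COOH at 300° (staggered): I(120°)/OCH3(60°) gauche 0.8; Et(240°)/COOH(300°) gauche 1.2 → 2.0 kcal/mol.
Max at 120° (7.0 kcal/mol), min at 300° (2.0 kcal/mol); barrier = 5.0 kcal/mol.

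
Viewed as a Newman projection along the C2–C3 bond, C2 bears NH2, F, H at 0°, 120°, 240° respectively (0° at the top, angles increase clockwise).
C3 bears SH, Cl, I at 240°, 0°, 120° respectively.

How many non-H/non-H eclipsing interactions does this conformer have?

Non-H eclipsing pairs: NH2(0°)/Cl(0°); F(120°)/I(120°) — 2 interactions.

2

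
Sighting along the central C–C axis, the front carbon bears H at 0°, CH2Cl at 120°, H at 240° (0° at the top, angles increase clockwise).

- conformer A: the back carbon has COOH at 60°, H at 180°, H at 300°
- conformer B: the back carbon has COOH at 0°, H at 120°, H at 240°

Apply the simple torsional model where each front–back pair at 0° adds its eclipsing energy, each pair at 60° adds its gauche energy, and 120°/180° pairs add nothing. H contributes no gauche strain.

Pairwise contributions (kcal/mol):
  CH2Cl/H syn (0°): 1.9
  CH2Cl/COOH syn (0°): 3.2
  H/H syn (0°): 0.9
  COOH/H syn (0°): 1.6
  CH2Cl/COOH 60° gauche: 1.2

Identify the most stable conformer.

A

A (staggered): CH2Cl–COOH gauche; 1.2 = 1.2 kcal/mol.
B (eclipsed): H–COOH eclipsed, CH2Cl–H eclipsed, H–H eclipsed; 1.6 + 1.9 + 0.9 = 4.4 kcal/mol.
A has the lowest total (1.2 kcal/mol).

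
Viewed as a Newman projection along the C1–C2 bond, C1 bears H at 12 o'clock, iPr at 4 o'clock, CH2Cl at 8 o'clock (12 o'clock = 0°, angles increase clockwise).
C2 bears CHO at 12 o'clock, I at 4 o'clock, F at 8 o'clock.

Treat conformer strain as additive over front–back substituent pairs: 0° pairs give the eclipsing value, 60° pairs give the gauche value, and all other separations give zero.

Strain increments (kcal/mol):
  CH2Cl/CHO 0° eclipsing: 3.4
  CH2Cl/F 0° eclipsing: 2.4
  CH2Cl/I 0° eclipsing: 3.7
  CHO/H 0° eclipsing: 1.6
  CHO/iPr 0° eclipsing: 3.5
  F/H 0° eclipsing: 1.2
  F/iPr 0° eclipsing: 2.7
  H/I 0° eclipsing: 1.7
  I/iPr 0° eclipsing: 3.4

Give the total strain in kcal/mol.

This conformer is eclipsed. H at 0° is eclipsed with CHO at 0° (1.6); iPr at 120° is eclipsed with I at 120° (3.4); CH2Cl at 240° is eclipsed with F at 240° (2.4). Total 7.4 kcal/mol.

7.4 kcal/mol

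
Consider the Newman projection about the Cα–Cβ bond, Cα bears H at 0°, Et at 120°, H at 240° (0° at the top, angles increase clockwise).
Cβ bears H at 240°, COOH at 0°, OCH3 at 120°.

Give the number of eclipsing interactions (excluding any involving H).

Non-H eclipsing pairs: Et(120°)/OCH3(120°) — 1 interaction.

1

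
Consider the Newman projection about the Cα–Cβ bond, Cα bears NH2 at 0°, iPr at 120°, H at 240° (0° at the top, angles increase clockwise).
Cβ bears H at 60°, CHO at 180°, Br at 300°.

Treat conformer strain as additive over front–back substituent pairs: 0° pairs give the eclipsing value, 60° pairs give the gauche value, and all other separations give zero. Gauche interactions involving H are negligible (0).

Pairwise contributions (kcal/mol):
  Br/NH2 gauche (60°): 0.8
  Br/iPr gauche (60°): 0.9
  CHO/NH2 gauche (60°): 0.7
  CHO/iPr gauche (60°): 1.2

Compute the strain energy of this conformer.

2.0 kcal/mol

This conformer (staggered): NH2(0°)/Br(300°) gauche 0.8; iPr(120°)/CHO(180°) gauche 1.2 → 2.0 kcal/mol.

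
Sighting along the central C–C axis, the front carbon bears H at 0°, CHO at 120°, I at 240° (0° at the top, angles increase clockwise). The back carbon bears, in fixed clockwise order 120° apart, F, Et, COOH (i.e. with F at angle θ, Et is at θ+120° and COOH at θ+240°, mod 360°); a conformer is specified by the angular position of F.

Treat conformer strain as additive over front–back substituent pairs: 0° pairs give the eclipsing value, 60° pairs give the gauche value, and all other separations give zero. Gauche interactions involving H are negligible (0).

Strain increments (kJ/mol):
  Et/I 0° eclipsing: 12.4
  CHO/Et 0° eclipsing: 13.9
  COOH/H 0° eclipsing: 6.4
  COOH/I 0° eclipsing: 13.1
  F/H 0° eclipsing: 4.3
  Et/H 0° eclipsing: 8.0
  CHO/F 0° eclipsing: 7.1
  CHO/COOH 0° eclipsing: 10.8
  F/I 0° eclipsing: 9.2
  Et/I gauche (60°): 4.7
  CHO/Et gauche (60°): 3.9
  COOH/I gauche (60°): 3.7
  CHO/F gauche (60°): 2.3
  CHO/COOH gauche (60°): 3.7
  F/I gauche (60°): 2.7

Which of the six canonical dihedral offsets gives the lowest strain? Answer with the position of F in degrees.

180°

F at 0° (eclipsed): H(0°)/F(0°) eclipsed 4.3; CHO(120°)/Et(120°) eclipsed 13.9; I(240°)/COOH(240°) eclipsed 13.1 → 31.3 kJ/mol.
F at 60° (staggered): CHO(120°)/F(60°) gauche 2.3; CHO(120°)/Et(180°) gauche 3.9; I(240°)/Et(180°) gauche 4.7; I(240°)/COOH(300°) gauche 3.7 → 14.6 kJ/mol.
F at 120° (eclipsed): H(0°)/COOH(0°) eclipsed 6.4; CHO(120°)/F(120°) eclipsed 7.1; I(240°)/Et(240°) eclipsed 12.4 → 25.9 kJ/mol.
F at 180° (staggered): CHO(120°)/F(180°) gauche 2.3; CHO(120°)/COOH(60°) gauche 3.7; I(240°)/F(180°) gauche 2.7; I(240°)/Et(300°) gauche 4.7 → 13.4 kJ/mol.
F at 240° (eclipsed): H(0°)/Et(0°) eclipsed 8.0; CHO(120°)/COOH(120°) eclipsed 10.8; I(240°)/F(240°) eclipsed 9.2 → 28.0 kJ/mol.
F at 300° (staggered): CHO(120°)/Et(60°) gauche 3.9; CHO(120°)/COOH(180°) gauche 3.7; I(240°)/F(300°) gauche 2.7; I(240°)/COOH(180°) gauche 3.7 → 14.0 kJ/mol.
The minimum (13.4 kJ/mol) occurs with F at 180°.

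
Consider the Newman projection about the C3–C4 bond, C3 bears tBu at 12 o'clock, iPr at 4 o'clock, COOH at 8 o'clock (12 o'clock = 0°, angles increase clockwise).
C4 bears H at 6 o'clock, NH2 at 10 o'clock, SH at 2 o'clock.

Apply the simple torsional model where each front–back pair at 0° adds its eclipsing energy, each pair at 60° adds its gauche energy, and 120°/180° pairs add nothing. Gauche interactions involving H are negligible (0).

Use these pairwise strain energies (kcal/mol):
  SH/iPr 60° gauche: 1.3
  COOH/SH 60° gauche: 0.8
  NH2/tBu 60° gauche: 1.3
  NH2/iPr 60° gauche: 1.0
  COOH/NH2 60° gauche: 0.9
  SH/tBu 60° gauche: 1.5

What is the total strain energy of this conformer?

This conformer is staggered. tBu at 0° is gauche with NH2 at 300° (1.3); tBu at 0° is gauche with SH at 60° (1.5); iPr at 120° is gauche with SH at 60° (1.3); COOH at 240° is gauche with NH2 at 300° (0.9). Total 5.0 kcal/mol.

5.0 kcal/mol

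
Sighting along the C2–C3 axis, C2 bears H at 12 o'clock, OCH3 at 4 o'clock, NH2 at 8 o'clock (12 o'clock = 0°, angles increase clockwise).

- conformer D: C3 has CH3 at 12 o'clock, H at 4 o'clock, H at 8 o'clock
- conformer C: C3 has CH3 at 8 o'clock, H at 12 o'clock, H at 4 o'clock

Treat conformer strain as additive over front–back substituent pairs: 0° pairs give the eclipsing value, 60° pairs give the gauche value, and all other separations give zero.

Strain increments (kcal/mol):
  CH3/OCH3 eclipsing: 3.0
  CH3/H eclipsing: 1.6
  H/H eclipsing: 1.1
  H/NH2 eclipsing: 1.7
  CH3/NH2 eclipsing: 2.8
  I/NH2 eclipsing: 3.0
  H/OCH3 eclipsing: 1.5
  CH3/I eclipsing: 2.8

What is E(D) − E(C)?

D is eclipsed. H at 0° is eclipsed with CH3 at 0° (1.6); OCH3 at 120° is eclipsed with H at 120° (1.5); NH2 at 240° is eclipsed with H at 240° (1.7). Total 4.8 kcal/mol.
C is eclipsed. H at 0° is eclipsed with H at 0° (1.1); OCH3 at 120° is eclipsed with H at 120° (1.5); NH2 at 240° is eclipsed with CH3 at 240° (2.8). Total 5.4 kcal/mol.
E(D) − E(C) = 4.8 − 5.4 = -0.6 kcal/mol.

-0.6 kcal/mol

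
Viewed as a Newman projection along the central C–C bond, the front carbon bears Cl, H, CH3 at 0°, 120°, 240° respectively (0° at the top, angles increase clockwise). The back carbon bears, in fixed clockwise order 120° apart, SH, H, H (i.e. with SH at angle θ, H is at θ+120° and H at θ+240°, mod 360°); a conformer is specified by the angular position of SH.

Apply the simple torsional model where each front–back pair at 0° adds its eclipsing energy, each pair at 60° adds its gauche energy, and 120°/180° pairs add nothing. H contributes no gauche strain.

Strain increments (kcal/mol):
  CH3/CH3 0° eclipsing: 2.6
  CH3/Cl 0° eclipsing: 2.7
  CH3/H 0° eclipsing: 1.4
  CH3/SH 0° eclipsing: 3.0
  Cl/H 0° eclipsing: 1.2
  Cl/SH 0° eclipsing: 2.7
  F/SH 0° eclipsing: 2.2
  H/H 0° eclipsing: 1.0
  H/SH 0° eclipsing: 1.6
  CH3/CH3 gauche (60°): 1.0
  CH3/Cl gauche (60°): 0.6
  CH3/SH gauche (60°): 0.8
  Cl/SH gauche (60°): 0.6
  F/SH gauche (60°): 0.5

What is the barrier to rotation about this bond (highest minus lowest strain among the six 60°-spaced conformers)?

SH at 0° (eclipsed): Cl(0°)/SH(0°) eclipsed 2.7; H(120°)/H(120°) eclipsed 1.0; CH3(240°)/H(240°) eclipsed 1.4 → 5.1 kcal/mol.
SH at 60° (staggered): Cl(0°)/SH(60°) gauche 0.6 → 0.6 kcal/mol.
SH at 120° (eclipsed): Cl(0°)/H(0°) eclipsed 1.2; H(120°)/SH(120°) eclipsed 1.6; CH3(240°)/H(240°) eclipsed 1.4 → 4.2 kcal/mol.
SH at 180° (staggered): CH3(240°)/SH(180°) gauche 0.8 → 0.8 kcal/mol.
SH at 240° (eclipsed): Cl(0°)/H(0°) eclipsed 1.2; H(120°)/H(120°) eclipsed 1.0; CH3(240°)/SH(240°) eclipsed 3.0 → 5.2 kcal/mol.
SH at 300° (staggered): Cl(0°)/SH(300°) gauche 0.6; CH3(240°)/SH(300°) gauche 0.8 → 1.4 kcal/mol.
Max at 240° (5.2 kcal/mol), min at 60° (0.6 kcal/mol); barrier = 4.6 kcal/mol.

4.6 kcal/mol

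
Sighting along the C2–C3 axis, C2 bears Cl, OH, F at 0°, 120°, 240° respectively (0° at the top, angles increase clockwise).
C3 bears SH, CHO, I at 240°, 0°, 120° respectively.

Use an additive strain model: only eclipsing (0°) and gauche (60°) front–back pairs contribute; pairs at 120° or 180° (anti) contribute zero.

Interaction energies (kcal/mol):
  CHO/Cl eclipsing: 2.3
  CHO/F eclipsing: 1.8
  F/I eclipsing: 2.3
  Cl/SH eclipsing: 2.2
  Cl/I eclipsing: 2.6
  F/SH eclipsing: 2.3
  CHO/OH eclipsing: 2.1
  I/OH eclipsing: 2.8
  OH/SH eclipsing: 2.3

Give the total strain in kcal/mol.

7.4 kcal/mol

This conformer (eclipsed): Cl(0°)/CHO(0°) eclipsed 2.3; OH(120°)/I(120°) eclipsed 2.8; F(240°)/SH(240°) eclipsed 2.3 → 7.4 kcal/mol.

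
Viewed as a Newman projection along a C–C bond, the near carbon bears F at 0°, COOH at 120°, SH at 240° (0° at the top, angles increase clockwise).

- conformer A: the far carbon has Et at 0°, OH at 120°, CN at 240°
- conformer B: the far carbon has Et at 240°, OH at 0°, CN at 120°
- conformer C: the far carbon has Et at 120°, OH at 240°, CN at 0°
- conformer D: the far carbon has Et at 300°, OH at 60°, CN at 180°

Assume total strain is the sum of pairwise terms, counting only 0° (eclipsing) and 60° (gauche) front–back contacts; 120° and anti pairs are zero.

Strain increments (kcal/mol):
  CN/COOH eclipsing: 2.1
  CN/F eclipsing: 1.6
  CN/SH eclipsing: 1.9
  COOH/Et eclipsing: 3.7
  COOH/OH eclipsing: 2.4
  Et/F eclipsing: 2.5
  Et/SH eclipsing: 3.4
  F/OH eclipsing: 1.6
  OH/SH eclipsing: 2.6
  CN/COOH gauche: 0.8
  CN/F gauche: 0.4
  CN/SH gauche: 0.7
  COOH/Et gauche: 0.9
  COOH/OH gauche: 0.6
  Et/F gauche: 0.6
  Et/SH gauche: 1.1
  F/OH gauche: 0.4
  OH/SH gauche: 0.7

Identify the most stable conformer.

A is eclipsed. F at 0° is eclipsed with Et at 0° (2.5); COOH at 120° is eclipsed with OH at 120° (2.4); SH at 240° is eclipsed with CN at 240° (1.9). Total 6.8 kcal/mol.
B is eclipsed. F at 0° is eclipsed with OH at 0° (1.6); COOH at 120° is eclipsed with CN at 120° (2.1); SH at 240° is eclipsed with Et at 240° (3.4). Total 7.1 kcal/mol.
C is eclipsed. F at 0° is eclipsed with CN at 0° (1.6); COOH at 120° is eclipsed with Et at 120° (3.7); SH at 240° is eclipsed with OH at 240° (2.6). Total 7.9 kcal/mol.
D is staggered. F at 0° is gauche with Et at 300° (0.6); F at 0° is gauche with OH at 60° (0.4); COOH at 120° is gauche with OH at 60° (0.6); COOH at 120° is gauche with CN at 180° (0.8); SH at 240° is gauche with Et at 300° (1.1); SH at 240° is gauche with CN at 180° (0.7). Total 4.2 kcal/mol.
D has the lowest total (4.2 kcal/mol).

D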